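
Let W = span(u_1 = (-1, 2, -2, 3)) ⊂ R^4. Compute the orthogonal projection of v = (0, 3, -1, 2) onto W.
proj_W(v) = (-7/9, 14/9, -14/9, 7/3)

Set up U = [u_1 | ... | u_1] ∈ R^(4×1). The projector onto W = col(U) is P = U (U^T U)^(-1) U^T.
Compute U^T U =
  [18],
and U^T v = (14).
Solve U^T U · c = U^T v for the coefficients: c = (7/9). The projection is proj_W(v) = U c.
Check: (v - proj_W(v)) · u_1 = 0  (should be 0).
Result: proj_W(v) = (-7/9, 14/9, -14/9, 7/3).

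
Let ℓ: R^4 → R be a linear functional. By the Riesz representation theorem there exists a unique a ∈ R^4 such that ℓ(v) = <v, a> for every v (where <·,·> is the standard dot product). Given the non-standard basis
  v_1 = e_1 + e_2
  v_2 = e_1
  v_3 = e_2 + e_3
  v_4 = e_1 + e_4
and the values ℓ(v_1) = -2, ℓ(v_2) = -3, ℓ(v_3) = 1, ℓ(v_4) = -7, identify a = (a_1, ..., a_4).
a = (-3, 1, 0, -4)

Write a = (a_1, ..., a_4) in the standard basis. For each basis vector v_i, ℓ(v_i) = <v_i, a> is a linear equation in the a_j's. Collect the n equations into a matrix system V a = ℓ, where row i of V is v_i (expressed in the standard basis). Since V is invertible (lower-triangular with 1s on the diagonal, up to permutation), solve by back-substitution:
  V =
[[1, 1, 0, 0],
 [1, 0, 0, 0],
 [0, 1, 1, 0],
 [1, 0, 0, 1]]
  V a = (-2, -3, 1, -7)
Solving gives a = (-3, 1, 0, -4).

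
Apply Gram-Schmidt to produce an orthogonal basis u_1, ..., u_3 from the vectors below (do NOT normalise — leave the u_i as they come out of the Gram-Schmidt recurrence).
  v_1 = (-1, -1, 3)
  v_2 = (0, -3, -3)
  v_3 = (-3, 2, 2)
Orthogonal basis:
  u_1 = (-1, -1, 3)
  u_2 = (-6/11, -39/11, -15/11)
  u_3 = (-8/3, 2/3, -2/3)

Apply the Gram-Schmidt recurrence
  u_1 = v_1
  u_i = v_i − Σ_{j<i} ((v_i · u_j) / (u_j · u_j)) · u_j.

Step by step this gives:
  u_1 = (-1, -1, 3)
  u_2 = (-6/11, -39/11, -15/11)
  u_3 = (-8/3, 2/3, -2/3)

Orthogonality check:
  u_2 · u_1 = 0 (should be 0)
  u_3 · u_1 = 0 (should be 0)
  u_3 · u_2 = 0 (should be 0)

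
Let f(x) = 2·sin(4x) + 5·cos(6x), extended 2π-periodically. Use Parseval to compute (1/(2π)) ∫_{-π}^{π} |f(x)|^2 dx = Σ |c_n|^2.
Σ |c_n|^2 = 29/2

Expand |f|^2 and use orthogonality of {sin(nx), cos(mx)} on [-π, π]:
  ∫_{-π}^{π} sin(nx)^2 dx = π, ∫ cos(mx)^2 dx = π, and cross terms integrate to 0.
So ∫_{-π}^{π} f(x)^2 dx = 2^2 · π + 5^2 · π = (4 + 25)π.
Divide by 2π: (4 + 25)/2 = 29/2.
By Parseval, this equals Σ |c_n|^2.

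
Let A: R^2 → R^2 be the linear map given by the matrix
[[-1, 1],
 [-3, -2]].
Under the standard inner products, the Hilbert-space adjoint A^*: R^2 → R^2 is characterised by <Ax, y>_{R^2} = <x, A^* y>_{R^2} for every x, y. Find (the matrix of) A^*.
A^* = A^T =
[[-1, -3],
 [1, -2]]

For real matrices with standard dot products, the defining identity <Ax, y> = <x, A^* y> gives (Ax)^T y = x^T (A^*) y, i.e. x^T A^T y = x^T (A^*) y. Since this holds for all x, y, we must have A^* = A^T. Therefore
A^* =
[[-1, -3],
 [1, -2]].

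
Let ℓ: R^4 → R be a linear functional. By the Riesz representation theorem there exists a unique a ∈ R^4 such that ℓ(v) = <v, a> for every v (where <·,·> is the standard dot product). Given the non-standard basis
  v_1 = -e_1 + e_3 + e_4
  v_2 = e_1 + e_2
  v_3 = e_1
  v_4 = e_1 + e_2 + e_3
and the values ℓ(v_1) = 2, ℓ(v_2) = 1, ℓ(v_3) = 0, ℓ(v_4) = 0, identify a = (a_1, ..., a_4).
a = (0, 1, -1, 3)

Write a = (a_1, ..., a_4) in the standard basis. For each basis vector v_i, ℓ(v_i) = <v_i, a> is a linear equation in the a_j's. Collect the n equations into a matrix system V a = ℓ, where row i of V is v_i (expressed in the standard basis). Since V is invertible (lower-triangular with 1s on the diagonal, up to permutation), solve by back-substitution:
  V =
[[-1, 0, 1, 1],
 [1, 1, 0, 0],
 [1, 0, 0, 0],
 [1, 1, 1, 0]]
  V a = (2, 1, 0, 0)
Solving gives a = (0, 1, -1, 3).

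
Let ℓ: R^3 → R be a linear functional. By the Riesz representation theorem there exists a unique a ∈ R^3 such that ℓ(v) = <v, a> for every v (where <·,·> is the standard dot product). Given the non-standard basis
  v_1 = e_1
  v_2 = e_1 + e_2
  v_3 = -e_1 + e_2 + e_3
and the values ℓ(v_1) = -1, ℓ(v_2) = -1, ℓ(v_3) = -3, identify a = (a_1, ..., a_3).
a = (-1, 0, -4)

Write a = (a_1, ..., a_3) in the standard basis. For each basis vector v_i, ℓ(v_i) = <v_i, a> is a linear equation in the a_j's. Collect the n equations into a matrix system V a = ℓ, where row i of V is v_i (expressed in the standard basis). Since V is invertible (lower-triangular with 1s on the diagonal, up to permutation), solve by back-substitution:
  V =
[[1, 0, 0],
 [1, 1, 0],
 [-1, 1, 1]]
  V a = (-1, -1, -3)
Solving gives a = (-1, 0, -4).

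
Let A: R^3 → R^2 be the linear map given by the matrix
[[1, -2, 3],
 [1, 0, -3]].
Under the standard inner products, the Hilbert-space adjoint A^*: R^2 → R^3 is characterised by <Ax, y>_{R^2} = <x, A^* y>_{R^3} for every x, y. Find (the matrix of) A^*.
A^* = A^T =
[[1, 1],
 [-2, 0],
 [3, -3]]

For real matrices with standard dot products, the defining identity <Ax, y> = <x, A^* y> gives (Ax)^T y = x^T (A^*) y, i.e. x^T A^T y = x^T (A^*) y. Since this holds for all x, y, we must have A^* = A^T. Therefore
A^* =
[[1, 1],
 [-2, 0],
 [3, -3]].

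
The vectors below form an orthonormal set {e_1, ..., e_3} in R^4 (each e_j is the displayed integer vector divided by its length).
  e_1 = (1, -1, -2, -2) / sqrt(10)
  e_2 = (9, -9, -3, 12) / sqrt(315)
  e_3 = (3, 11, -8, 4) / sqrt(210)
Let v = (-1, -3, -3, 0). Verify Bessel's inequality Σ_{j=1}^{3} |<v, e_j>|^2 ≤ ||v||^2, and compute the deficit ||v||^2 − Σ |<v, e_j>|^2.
Σ |<v, e_j>|^2 = 47/5; ||v||^2 = 19; deficit = 48/5

Write each e_j = u_j / sqrt(<u_j, u_j>) where u_j is the displayed integer vector. Then <v, e_j> = <v, u_j> / sqrt(<u_j, u_j>), so |<v, e_j>|^2 = <v, u_j>^2 / <u_j, u_j>.
Coefficients: <v, e_1> = 8/sqrt(10), <v, e_2> = 27/sqrt(315), <v, e_3> = -12/sqrt(210).
Square and sum: Σ |<v, e_j>|^2 = 47/5.
Compute ||v||^2 = v·v = 19.
Deficit = 19 − 47/5 = 48/5 ≥ 0, confirming Bessel's inequality. (The deficit equals ||v − Σ <v,e_j> e_j||^2, the squared distance from v to span{e_j}.)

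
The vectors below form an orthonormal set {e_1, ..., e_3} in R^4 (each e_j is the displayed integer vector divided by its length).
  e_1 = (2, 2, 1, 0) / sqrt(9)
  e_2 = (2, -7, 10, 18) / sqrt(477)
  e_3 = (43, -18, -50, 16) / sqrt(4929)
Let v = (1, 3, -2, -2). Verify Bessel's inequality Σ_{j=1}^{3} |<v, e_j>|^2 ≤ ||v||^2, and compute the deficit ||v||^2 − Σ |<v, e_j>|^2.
Σ |<v, e_j>|^2 = 510/31; ||v||^2 = 18; deficit = 48/31

Write each e_j = u_j / sqrt(<u_j, u_j>) where u_j is the displayed integer vector. Then <v, e_j> = <v, u_j> / sqrt(<u_j, u_j>), so |<v, e_j>|^2 = <v, u_j>^2 / <u_j, u_j>.
Coefficients: <v, e_1> = 6/sqrt(9), <v, e_2> = -75/sqrt(477), <v, e_3> = 57/sqrt(4929).
Square and sum: Σ |<v, e_j>|^2 = 510/31.
Compute ||v||^2 = v·v = 18.
Deficit = 18 − 510/31 = 48/31 ≥ 0, confirming Bessel's inequality. (The deficit equals ||v − Σ <v,e_j> e_j||^2, the squared distance from v to span{e_j}.)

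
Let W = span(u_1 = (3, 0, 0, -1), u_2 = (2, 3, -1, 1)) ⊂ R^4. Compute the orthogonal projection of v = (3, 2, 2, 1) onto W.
proj_W(v) = (67/25, 42/25, -14/25, 1/25)

Set up U = [u_1 | ... | u_2] ∈ R^(4×2). The projector onto W = col(U) is P = U (U^T U)^(-1) U^T.
Compute U^T U =
  [10, 5]
  [5, 15],
and U^T v = (8, 11).
Solve U^T U · c = U^T v for the coefficients: c = (13/25, 14/25). The projection is proj_W(v) = U c.
Check: (v - proj_W(v)) · u_1 = 0  (should be 0).
Check: (v - proj_W(v)) · u_2 = 0  (should be 0).
Result: proj_W(v) = (67/25, 42/25, -14/25, 1/25).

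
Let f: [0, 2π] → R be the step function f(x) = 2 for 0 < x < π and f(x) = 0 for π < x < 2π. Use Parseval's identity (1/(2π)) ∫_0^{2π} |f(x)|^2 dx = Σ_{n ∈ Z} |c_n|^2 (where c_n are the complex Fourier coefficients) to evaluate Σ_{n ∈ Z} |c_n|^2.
Σ |c_n|^2 = 2

Parseval equates the L^2 energy of f (normalised by 1/(2π)) with the ℓ^2 sum of its Fourier coefficients: (1/(2π)) ∫_0^{2π} |f|^2 = Σ |c_n|^2.
Compute the left side: (1/(2π)) [∫_0^π 2^2 dx + ∫_π^{2π} 0^2 dx] = (1/(2π)) · (4π + 0π) = (4 + 0)/2 = 2.
So Σ_{n ∈ Z} |c_n|^2 = 2.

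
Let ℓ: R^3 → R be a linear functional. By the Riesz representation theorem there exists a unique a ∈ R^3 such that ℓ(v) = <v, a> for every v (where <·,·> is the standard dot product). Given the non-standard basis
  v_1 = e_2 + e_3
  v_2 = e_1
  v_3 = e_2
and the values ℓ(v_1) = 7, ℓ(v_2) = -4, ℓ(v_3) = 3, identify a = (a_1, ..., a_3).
a = (-4, 3, 4)

Write a = (a_1, ..., a_3) in the standard basis. For each basis vector v_i, ℓ(v_i) = <v_i, a> is a linear equation in the a_j's. Collect the n equations into a matrix system V a = ℓ, where row i of V is v_i (expressed in the standard basis). Since V is invertible (lower-triangular with 1s on the diagonal, up to permutation), solve by back-substitution:
  V =
[[0, 1, 1],
 [1, 0, 0],
 [0, 1, 0]]
  V a = (7, -4, 3)
Solving gives a = (-4, 3, 4).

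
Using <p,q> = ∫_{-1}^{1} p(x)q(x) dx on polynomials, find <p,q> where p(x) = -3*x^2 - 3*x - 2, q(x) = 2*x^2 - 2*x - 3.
<p,q> = 254/15

Expand the product: p(x)·q(x) = -6*x^4 + 11*x^2 + 13*x + 6.
∫_{-1}^{1} of each monomial x^k gives [2/(k+1) if k even, 0 if k odd]. Integrating term-by-term (or equivalently evaluating the antiderivative F(x) = -6*x^5/5 + 11*x^3/3 + 13*x^2/2 + 6*x at the endpoints):
  F(1) − F(−1) = 449/30 − (-59/30) = 254/15.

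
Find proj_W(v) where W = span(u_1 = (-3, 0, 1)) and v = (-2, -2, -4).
proj_W(v) = (-3/5, 0, 1/5)

Set up U = [u_1 | ... | u_1] ∈ R^(3×1). The projector onto W = col(U) is P = U (U^T U)^(-1) U^T.
Compute U^T U =
  [10],
and U^T v = (2).
Solve U^T U · c = U^T v for the coefficients: c = (1/5). The projection is proj_W(v) = U c.
Check: (v - proj_W(v)) · u_1 = 0  (should be 0).
Result: proj_W(v) = (-3/5, 0, 1/5).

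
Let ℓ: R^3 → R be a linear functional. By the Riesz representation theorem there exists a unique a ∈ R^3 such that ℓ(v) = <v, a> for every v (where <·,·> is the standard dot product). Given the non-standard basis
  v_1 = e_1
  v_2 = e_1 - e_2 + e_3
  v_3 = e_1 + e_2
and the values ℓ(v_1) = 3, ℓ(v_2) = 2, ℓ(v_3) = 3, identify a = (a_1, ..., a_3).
a = (3, 0, -1)

Write a = (a_1, ..., a_3) in the standard basis. For each basis vector v_i, ℓ(v_i) = <v_i, a> is a linear equation in the a_j's. Collect the n equations into a matrix system V a = ℓ, where row i of V is v_i (expressed in the standard basis). Since V is invertible (lower-triangular with 1s on the diagonal, up to permutation), solve by back-substitution:
  V =
[[1, 0, 0],
 [1, -1, 1],
 [1, 1, 0]]
  V a = (3, 2, 3)
Solving gives a = (3, 0, -1).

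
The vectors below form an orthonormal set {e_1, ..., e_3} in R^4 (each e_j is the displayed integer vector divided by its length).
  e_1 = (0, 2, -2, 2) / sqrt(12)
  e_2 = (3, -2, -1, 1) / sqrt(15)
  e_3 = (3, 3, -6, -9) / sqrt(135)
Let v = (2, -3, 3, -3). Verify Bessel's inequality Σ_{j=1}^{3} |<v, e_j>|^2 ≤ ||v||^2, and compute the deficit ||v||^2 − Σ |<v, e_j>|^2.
Σ |<v, e_j>|^2 = 89/3; ||v||^2 = 31; deficit = 4/3

Write each e_j = u_j / sqrt(<u_j, u_j>) where u_j is the displayed integer vector. Then <v, e_j> = <v, u_j> / sqrt(<u_j, u_j>), so |<v, e_j>|^2 = <v, u_j>^2 / <u_j, u_j>.
Coefficients: <v, e_1> = -18/sqrt(12), <v, e_2> = 6/sqrt(15), <v, e_3> = 6/sqrt(135).
Square and sum: Σ |<v, e_j>|^2 = 89/3.
Compute ||v||^2 = v·v = 31.
Deficit = 31 − 89/3 = 4/3 ≥ 0, confirming Bessel's inequality. (The deficit equals ||v − Σ <v,e_j> e_j||^2, the squared distance from v to span{e_j}.)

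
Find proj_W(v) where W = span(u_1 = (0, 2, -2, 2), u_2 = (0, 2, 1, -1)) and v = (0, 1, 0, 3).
proj_W(v) = (0, 1, -3/2, 3/2)

Set up U = [u_1 | ... | u_2] ∈ R^(4×2). The projector onto W = col(U) is P = U (U^T U)^(-1) U^T.
Compute U^T U =
  [12, 0]
  [0, 6],
and U^T v = (8, -1).
Solve U^T U · c = U^T v for the coefficients: c = (2/3, -1/6). The projection is proj_W(v) = U c.
Check: (v - proj_W(v)) · u_1 = 0  (should be 0).
Check: (v - proj_W(v)) · u_2 = 0  (should be 0).
Result: proj_W(v) = (0, 1, -3/2, 3/2).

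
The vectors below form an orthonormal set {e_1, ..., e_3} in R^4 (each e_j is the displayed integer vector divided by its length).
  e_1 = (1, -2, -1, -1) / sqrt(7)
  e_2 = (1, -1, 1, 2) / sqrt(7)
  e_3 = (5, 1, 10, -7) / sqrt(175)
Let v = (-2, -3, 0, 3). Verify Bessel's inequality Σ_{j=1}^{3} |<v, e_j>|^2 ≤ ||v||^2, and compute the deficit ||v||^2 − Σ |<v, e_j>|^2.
Σ |<v, e_j>|^2 = 2406/175; ||v||^2 = 22; deficit = 1444/175

Write each e_j = u_j / sqrt(<u_j, u_j>) where u_j is the displayed integer vector. Then <v, e_j> = <v, u_j> / sqrt(<u_j, u_j>), so |<v, e_j>|^2 = <v, u_j>^2 / <u_j, u_j>.
Coefficients: <v, e_1> = 1/sqrt(7), <v, e_2> = 7/sqrt(7), <v, e_3> = -34/sqrt(175).
Square and sum: Σ |<v, e_j>|^2 = 2406/175.
Compute ||v||^2 = v·v = 22.
Deficit = 22 − 2406/175 = 1444/175 ≥ 0, confirming Bessel's inequality. (The deficit equals ||v − Σ <v,e_j> e_j||^2, the squared distance from v to span{e_j}.)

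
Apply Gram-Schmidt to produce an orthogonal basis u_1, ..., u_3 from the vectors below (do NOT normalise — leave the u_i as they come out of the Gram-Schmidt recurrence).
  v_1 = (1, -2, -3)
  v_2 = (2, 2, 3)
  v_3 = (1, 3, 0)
Orthogonal basis:
  u_1 = (1, -2, -3)
  u_2 = (39/14, 3/7, 9/14)
  u_3 = (0, 27/13, -18/13)

Apply the Gram-Schmidt recurrence
  u_1 = v_1
  u_i = v_i − Σ_{j<i} ((v_i · u_j) / (u_j · u_j)) · u_j.

Step by step this gives:
  u_1 = (1, -2, -3)
  u_2 = (39/14, 3/7, 9/14)
  u_3 = (0, 27/13, -18/13)

Orthogonality check:
  u_2 · u_1 = 0 (should be 0)
  u_3 · u_1 = 0 (should be 0)
  u_3 · u_2 = 0 (should be 0)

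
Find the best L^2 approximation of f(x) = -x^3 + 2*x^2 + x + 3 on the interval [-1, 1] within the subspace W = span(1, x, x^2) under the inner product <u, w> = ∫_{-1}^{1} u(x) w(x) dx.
g(x) = 2*x^2 + 2*x/5 + 3

The best approximation g ∈ W is the orthogonal projection of f onto W. Writing g = a_0 + a_1 x + a_2 x^2, the coefficients solve the normal equations G · a = b where
  G_{ij} = <φ_i, φ_j> and b_i = <f, φ_i>, with φ_0 = 1, φ_1 = x, φ_2 = x^2.
G =
  [2, 0, 2/3]
  [0, 2/3, 0]
  [2/3, 0, 2/5],
b = (22/3, 4/15, 14/5).
Solving gives a_0 = 3, a_1 = 2/5, a_2 = 2, so
  g(x) = 2*x^2 + 2*x/5 + 3.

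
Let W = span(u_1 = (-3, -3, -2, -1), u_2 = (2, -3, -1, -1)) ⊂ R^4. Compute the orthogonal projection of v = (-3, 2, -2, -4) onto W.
proj_W(v) = (-337/103, 3/103, -66/103, 1/103)

Set up U = [u_1 | ... | u_2] ∈ R^(4×2). The projector onto W = col(U) is P = U (U^T U)^(-1) U^T.
Compute U^T U =
  [23, 6]
  [6, 15],
and U^T v = (11, -6).
Solve U^T U · c = U^T v for the coefficients: c = (67/103, -68/103). The projection is proj_W(v) = U c.
Check: (v - proj_W(v)) · u_1 = 0  (should be 0).
Check: (v - proj_W(v)) · u_2 = 0  (should be 0).
Result: proj_W(v) = (-337/103, 3/103, -66/103, 1/103).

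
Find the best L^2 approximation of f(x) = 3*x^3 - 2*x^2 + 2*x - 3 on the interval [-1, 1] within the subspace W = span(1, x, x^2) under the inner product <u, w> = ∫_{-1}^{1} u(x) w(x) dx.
g(x) = -2*x^2 + 19*x/5 - 3

The best approximation g ∈ W is the orthogonal projection of f onto W. Writing g = a_0 + a_1 x + a_2 x^2, the coefficients solve the normal equations G · a = b where
  G_{ij} = <φ_i, φ_j> and b_i = <f, φ_i>, with φ_0 = 1, φ_1 = x, φ_2 = x^2.
G =
  [2, 0, 2/3]
  [0, 2/3, 0]
  [2/3, 0, 2/5],
b = (-22/3, 38/15, -14/5).
Solving gives a_0 = -3, a_1 = 19/5, a_2 = -2, so
  g(x) = -2*x^2 + 19*x/5 - 3.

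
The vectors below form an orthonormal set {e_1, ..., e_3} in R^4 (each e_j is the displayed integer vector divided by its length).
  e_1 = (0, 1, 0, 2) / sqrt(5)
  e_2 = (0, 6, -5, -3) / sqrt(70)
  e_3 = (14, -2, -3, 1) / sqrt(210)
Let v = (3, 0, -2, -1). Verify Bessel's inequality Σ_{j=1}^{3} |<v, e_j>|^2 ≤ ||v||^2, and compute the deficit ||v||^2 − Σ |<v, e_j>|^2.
Σ |<v, e_j>|^2 = 206/15; ||v||^2 = 14; deficit = 4/15

Write each e_j = u_j / sqrt(<u_j, u_j>) where u_j is the displayed integer vector. Then <v, e_j> = <v, u_j> / sqrt(<u_j, u_j>), so |<v, e_j>|^2 = <v, u_j>^2 / <u_j, u_j>.
Coefficients: <v, e_1> = -2/sqrt(5), <v, e_2> = 13/sqrt(70), <v, e_3> = 47/sqrt(210).
Square and sum: Σ |<v, e_j>|^2 = 206/15.
Compute ||v||^2 = v·v = 14.
Deficit = 14 − 206/15 = 4/15 ≥ 0, confirming Bessel's inequality. (The deficit equals ||v − Σ <v,e_j> e_j||^2, the squared distance from v to span{e_j}.)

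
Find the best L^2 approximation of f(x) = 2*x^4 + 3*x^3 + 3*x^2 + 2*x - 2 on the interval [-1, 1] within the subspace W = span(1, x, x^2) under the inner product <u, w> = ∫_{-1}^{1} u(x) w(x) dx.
g(x) = 33*x^2/7 + 19*x/5 - 76/35

The best approximation g ∈ W is the orthogonal projection of f onto W. Writing g = a_0 + a_1 x + a_2 x^2, the coefficients solve the normal equations G · a = b where
  G_{ij} = <φ_i, φ_j> and b_i = <f, φ_i>, with φ_0 = 1, φ_1 = x, φ_2 = x^2.
G =
  [2, 0, 2/3]
  [0, 2/3, 0]
  [2/3, 0, 2/5],
b = (-6/5, 38/15, 46/105).
Solving gives a_0 = -76/35, a_1 = 19/5, a_2 = 33/7, so
  g(x) = 33*x^2/7 + 19*x/5 - 76/35.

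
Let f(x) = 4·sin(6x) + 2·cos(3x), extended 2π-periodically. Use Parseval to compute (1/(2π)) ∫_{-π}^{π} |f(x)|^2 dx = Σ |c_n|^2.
Σ |c_n|^2 = 10

Expand |f|^2 and use orthogonality of {sin(nx), cos(mx)} on [-π, π]:
  ∫_{-π}^{π} sin(nx)^2 dx = π, ∫ cos(mx)^2 dx = π, and cross terms integrate to 0.
So ∫_{-π}^{π} f(x)^2 dx = 4^2 · π + 2^2 · π = (16 + 4)π.
Divide by 2π: (16 + 4)/2 = 10.
By Parseval, this equals Σ |c_n|^2.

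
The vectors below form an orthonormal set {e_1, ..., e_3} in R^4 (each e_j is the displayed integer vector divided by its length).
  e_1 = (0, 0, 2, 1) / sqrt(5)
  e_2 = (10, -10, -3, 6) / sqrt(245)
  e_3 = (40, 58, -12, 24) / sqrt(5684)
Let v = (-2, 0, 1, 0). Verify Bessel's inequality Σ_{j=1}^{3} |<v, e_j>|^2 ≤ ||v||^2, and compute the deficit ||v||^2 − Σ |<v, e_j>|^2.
Σ |<v, e_j>|^2 = 129/29; ||v||^2 = 5; deficit = 16/29

Write each e_j = u_j / sqrt(<u_j, u_j>) where u_j is the displayed integer vector. Then <v, e_j> = <v, u_j> / sqrt(<u_j, u_j>), so |<v, e_j>|^2 = <v, u_j>^2 / <u_j, u_j>.
Coefficients: <v, e_1> = 2/sqrt(5), <v, e_2> = -23/sqrt(245), <v, e_3> = -92/sqrt(5684).
Square and sum: Σ |<v, e_j>|^2 = 129/29.
Compute ||v||^2 = v·v = 5.
Deficit = 5 − 129/29 = 16/29 ≥ 0, confirming Bessel's inequality. (The deficit equals ||v − Σ <v,e_j> e_j||^2, the squared distance from v to span{e_j}.)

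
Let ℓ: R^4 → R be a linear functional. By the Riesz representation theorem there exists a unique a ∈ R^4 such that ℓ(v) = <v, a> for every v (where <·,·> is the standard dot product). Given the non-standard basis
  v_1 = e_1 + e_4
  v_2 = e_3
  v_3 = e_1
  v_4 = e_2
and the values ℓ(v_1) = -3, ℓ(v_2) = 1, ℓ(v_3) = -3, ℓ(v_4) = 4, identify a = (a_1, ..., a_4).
a = (-3, 4, 1, 0)

Write a = (a_1, ..., a_4) in the standard basis. For each basis vector v_i, ℓ(v_i) = <v_i, a> is a linear equation in the a_j's. Collect the n equations into a matrix system V a = ℓ, where row i of V is v_i (expressed in the standard basis). Since V is invertible (lower-triangular with 1s on the diagonal, up to permutation), solve by back-substitution:
  V =
[[1, 0, 0, 1],
 [0, 0, 1, 0],
 [1, 0, 0, 0],
 [0, 1, 0, 0]]
  V a = (-3, 1, -3, 4)
Solving gives a = (-3, 4, 1, 0).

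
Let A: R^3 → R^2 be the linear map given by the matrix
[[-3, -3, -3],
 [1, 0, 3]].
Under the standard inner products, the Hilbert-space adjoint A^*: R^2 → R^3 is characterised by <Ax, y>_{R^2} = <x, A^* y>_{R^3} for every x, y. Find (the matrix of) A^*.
A^* = A^T =
[[-3, 1],
 [-3, 0],
 [-3, 3]]

For real matrices with standard dot products, the defining identity <Ax, y> = <x, A^* y> gives (Ax)^T y = x^T (A^*) y, i.e. x^T A^T y = x^T (A^*) y. Since this holds for all x, y, we must have A^* = A^T. Therefore
A^* =
[[-3, 1],
 [-3, 0],
 [-3, 3]].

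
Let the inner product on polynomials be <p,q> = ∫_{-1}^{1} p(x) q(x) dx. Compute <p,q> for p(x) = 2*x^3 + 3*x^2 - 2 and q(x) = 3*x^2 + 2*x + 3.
<p,q> = -24/5

Expand the product: p(x)·q(x) = 6*x^5 + 13*x^4 + 12*x^3 + 3*x^2 - 4*x - 6.
∫_{-1}^{1} of each monomial x^k gives [2/(k+1) if k even, 0 if k odd]. Integrating term-by-term (or equivalently evaluating the antiderivative F(x) = x^6 + 13*x^5/5 + 3*x^4 + x^3 - 2*x^2 - 6*x at the endpoints):
  F(1) − F(−1) = -2/5 − (22/5) = -24/5.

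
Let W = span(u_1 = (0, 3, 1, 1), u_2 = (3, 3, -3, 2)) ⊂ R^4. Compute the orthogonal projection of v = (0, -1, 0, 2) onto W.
proj_W(v) = (57/277, -60/277, -96/277, -1/277)

Set up U = [u_1 | ... | u_2] ∈ R^(4×2). The projector onto W = col(U) is P = U (U^T U)^(-1) U^T.
Compute U^T U =
  [11, 8]
  [8, 31],
and U^T v = (-1, 1).
Solve U^T U · c = U^T v for the coefficients: c = (-39/277, 19/277). The projection is proj_W(v) = U c.
Check: (v - proj_W(v)) · u_1 = 0  (should be 0).
Check: (v - proj_W(v)) · u_2 = 0  (should be 0).
Result: proj_W(v) = (57/277, -60/277, -96/277, -1/277).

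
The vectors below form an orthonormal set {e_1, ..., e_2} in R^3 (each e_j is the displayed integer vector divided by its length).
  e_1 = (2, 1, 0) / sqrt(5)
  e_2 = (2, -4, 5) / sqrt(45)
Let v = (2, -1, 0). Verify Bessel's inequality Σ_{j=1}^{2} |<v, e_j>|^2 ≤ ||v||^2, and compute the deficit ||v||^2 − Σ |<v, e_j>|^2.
Σ |<v, e_j>|^2 = 29/9; ||v||^2 = 5; deficit = 16/9

Write each e_j = u_j / sqrt(<u_j, u_j>) where u_j is the displayed integer vector. Then <v, e_j> = <v, u_j> / sqrt(<u_j, u_j>), so |<v, e_j>|^2 = <v, u_j>^2 / <u_j, u_j>.
Coefficients: <v, e_1> = 3/sqrt(5), <v, e_2> = 8/sqrt(45).
Square and sum: Σ |<v, e_j>|^2 = 29/9.
Compute ||v||^2 = v·v = 5.
Deficit = 5 − 29/9 = 16/9 ≥ 0, confirming Bessel's inequality. (The deficit equals ||v − Σ <v,e_j> e_j||^2, the squared distance from v to span{e_j}.)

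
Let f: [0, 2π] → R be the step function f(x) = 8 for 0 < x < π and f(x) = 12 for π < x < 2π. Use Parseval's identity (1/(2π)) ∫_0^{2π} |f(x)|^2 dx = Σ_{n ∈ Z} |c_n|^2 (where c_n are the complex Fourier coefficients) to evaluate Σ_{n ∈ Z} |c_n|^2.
Σ |c_n|^2 = 104

Parseval equates the L^2 energy of f (normalised by 1/(2π)) with the ℓ^2 sum of its Fourier coefficients: (1/(2π)) ∫_0^{2π} |f|^2 = Σ |c_n|^2.
Compute the left side: (1/(2π)) [∫_0^π 8^2 dx + ∫_π^{2π} 12^2 dx] = (1/(2π)) · (64π + 144π) = (64 + 144)/2 = 104.
So Σ_{n ∈ Z} |c_n|^2 = 104.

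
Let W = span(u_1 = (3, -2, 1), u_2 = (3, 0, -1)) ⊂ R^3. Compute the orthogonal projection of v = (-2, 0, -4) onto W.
proj_W(v) = (-24/19, 42/19, -34/19)

Set up U = [u_1 | ... | u_2] ∈ R^(3×2). The projector onto W = col(U) is P = U (U^T U)^(-1) U^T.
Compute U^T U =
  [14, 8]
  [8, 10],
and U^T v = (-10, -2).
Solve U^T U · c = U^T v for the coefficients: c = (-21/19, 13/19). The projection is proj_W(v) = U c.
Check: (v - proj_W(v)) · u_1 = 0  (should be 0).
Check: (v - proj_W(v)) · u_2 = 0  (should be 0).
Result: proj_W(v) = (-24/19, 42/19, -34/19).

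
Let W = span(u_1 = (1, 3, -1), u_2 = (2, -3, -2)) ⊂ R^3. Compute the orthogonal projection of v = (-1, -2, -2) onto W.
proj_W(v) = (1/2, -2, -1/2)

Set up U = [u_1 | ... | u_2] ∈ R^(3×2). The projector onto W = col(U) is P = U (U^T U)^(-1) U^T.
Compute U^T U =
  [11, -5]
  [-5, 17],
and U^T v = (-5, 8).
Solve U^T U · c = U^T v for the coefficients: c = (-5/18, 7/18). The projection is proj_W(v) = U c.
Check: (v - proj_W(v)) · u_1 = 0  (should be 0).
Check: (v - proj_W(v)) · u_2 = 0  (should be 0).
Result: proj_W(v) = (1/2, -2, -1/2).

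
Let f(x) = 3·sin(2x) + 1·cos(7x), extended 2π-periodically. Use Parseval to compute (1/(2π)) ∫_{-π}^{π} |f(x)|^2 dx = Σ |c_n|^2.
Σ |c_n|^2 = 5

Expand |f|^2 and use orthogonality of {sin(nx), cos(mx)} on [-π, π]:
  ∫_{-π}^{π} sin(nx)^2 dx = π, ∫ cos(mx)^2 dx = π, and cross terms integrate to 0.
So ∫_{-π}^{π} f(x)^2 dx = 3^2 · π + 1^2 · π = (9 + 1)π.
Divide by 2π: (9 + 1)/2 = 5.
By Parseval, this equals Σ |c_n|^2.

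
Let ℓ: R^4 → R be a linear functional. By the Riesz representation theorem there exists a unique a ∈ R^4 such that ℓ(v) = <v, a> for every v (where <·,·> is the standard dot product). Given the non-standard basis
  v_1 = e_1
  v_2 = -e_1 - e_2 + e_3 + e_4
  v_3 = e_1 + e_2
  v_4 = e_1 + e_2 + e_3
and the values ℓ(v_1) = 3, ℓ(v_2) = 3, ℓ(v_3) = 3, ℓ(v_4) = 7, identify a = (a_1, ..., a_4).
a = (3, 0, 4, 2)

Write a = (a_1, ..., a_4) in the standard basis. For each basis vector v_i, ℓ(v_i) = <v_i, a> is a linear equation in the a_j's. Collect the n equations into a matrix system V a = ℓ, where row i of V is v_i (expressed in the standard basis). Since V is invertible (lower-triangular with 1s on the diagonal, up to permutation), solve by back-substitution:
  V =
[[1, 0, 0, 0],
 [-1, -1, 1, 1],
 [1, 1, 0, 0],
 [1, 1, 1, 0]]
  V a = (3, 3, 3, 7)
Solving gives a = (3, 0, 4, 2).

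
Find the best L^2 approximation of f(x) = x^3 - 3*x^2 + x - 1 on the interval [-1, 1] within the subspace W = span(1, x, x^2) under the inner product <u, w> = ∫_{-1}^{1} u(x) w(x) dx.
g(x) = -3*x^2 + 8*x/5 - 1

The best approximation g ∈ W is the orthogonal projection of f onto W. Writing g = a_0 + a_1 x + a_2 x^2, the coefficients solve the normal equations G · a = b where
  G_{ij} = <φ_i, φ_j> and b_i = <f, φ_i>, with φ_0 = 1, φ_1 = x, φ_2 = x^2.
G =
  [2, 0, 2/3]
  [0, 2/3, 0]
  [2/3, 0, 2/5],
b = (-4, 16/15, -28/15).
Solving gives a_0 = -1, a_1 = 8/5, a_2 = -3, so
  g(x) = -3*x^2 + 8*x/5 - 1.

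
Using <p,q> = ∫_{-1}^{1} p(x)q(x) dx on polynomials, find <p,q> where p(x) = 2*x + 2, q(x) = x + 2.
<p,q> = 28/3

Expand the product: p(x)·q(x) = 2*x^2 + 6*x + 4.
∫_{-1}^{1} of each monomial x^k gives [2/(k+1) if k even, 0 if k odd]. Integrating term-by-term (or equivalently evaluating the antiderivative F(x) = 2*x^3/3 + 3*x^2 + 4*x at the endpoints):
  F(1) − F(−1) = 23/3 − (-5/3) = 28/3.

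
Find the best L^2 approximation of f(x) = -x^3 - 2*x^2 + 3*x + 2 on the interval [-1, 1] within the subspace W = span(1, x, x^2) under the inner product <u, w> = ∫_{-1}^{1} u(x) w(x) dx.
g(x) = -2*x^2 + 12*x/5 + 2

The best approximation g ∈ W is the orthogonal projection of f onto W. Writing g = a_0 + a_1 x + a_2 x^2, the coefficients solve the normal equations G · a = b where
  G_{ij} = <φ_i, φ_j> and b_i = <f, φ_i>, with φ_0 = 1, φ_1 = x, φ_2 = x^2.
G =
  [2, 0, 2/3]
  [0, 2/3, 0]
  [2/3, 0, 2/5],
b = (8/3, 8/5, 8/15).
Solving gives a_0 = 2, a_1 = 12/5, a_2 = -2, so
  g(x) = -2*x^2 + 12*x/5 + 2.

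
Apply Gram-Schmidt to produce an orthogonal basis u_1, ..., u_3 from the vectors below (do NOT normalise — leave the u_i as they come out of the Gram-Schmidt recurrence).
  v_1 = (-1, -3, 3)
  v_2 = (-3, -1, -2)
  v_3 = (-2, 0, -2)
Orthogonal basis:
  u_1 = (-1, -3, 3)
  u_2 = (-3, -1, -2)
  u_3 = (-9/133, 11/133, 8/133)

Apply the Gram-Schmidt recurrence
  u_1 = v_1
  u_i = v_i − Σ_{j<i} ((v_i · u_j) / (u_j · u_j)) · u_j.

Step by step this gives:
  u_1 = (-1, -3, 3)
  u_2 = (-3, -1, -2)
  u_3 = (-9/133, 11/133, 8/133)

Orthogonality check:
  u_2 · u_1 = 0 (should be 0)
  u_3 · u_1 = 0 (should be 0)
  u_3 · u_2 = 0 (should be 0)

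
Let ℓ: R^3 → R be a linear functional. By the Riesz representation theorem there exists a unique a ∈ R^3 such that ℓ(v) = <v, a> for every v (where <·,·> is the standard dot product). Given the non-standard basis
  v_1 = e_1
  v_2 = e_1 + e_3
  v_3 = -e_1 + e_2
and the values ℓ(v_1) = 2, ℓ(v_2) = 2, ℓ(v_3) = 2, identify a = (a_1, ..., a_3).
a = (2, 4, 0)

Write a = (a_1, ..., a_3) in the standard basis. For each basis vector v_i, ℓ(v_i) = <v_i, a> is a linear equation in the a_j's. Collect the n equations into a matrix system V a = ℓ, where row i of V is v_i (expressed in the standard basis). Since V is invertible (lower-triangular with 1s on the diagonal, up to permutation), solve by back-substitution:
  V =
[[1, 0, 0],
 [1, 0, 1],
 [-1, 1, 0]]
  V a = (2, 2, 2)
Solving gives a = (2, 4, 0).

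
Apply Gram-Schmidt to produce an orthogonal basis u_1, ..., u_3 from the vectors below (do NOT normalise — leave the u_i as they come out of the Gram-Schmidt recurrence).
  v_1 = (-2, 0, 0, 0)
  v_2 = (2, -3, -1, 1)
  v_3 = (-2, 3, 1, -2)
Orthogonal basis:
  u_1 = (-2, 0, 0, 0)
  u_2 = (0, -3, -1, 1)
  u_3 = (0, -3/11, -1/11, -10/11)

Apply the Gram-Schmidt recurrence
  u_1 = v_1
  u_i = v_i − Σ_{j<i} ((v_i · u_j) / (u_j · u_j)) · u_j.

Step by step this gives:
  u_1 = (-2, 0, 0, 0)
  u_2 = (0, -3, -1, 1)
  u_3 = (0, -3/11, -1/11, -10/11)

Orthogonality check:
  u_2 · u_1 = 0 (should be 0)
  u_3 · u_1 = 0 (should be 0)
  u_3 · u_2 = 0 (should be 0)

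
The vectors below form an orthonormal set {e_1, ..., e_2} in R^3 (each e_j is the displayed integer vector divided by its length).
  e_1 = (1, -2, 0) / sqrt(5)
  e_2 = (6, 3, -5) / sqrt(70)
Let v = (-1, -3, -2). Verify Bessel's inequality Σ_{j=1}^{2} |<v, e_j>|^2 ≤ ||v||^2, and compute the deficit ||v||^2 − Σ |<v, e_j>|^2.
Σ |<v, e_j>|^2 = 75/14; ||v||^2 = 14; deficit = 121/14

Write each e_j = u_j / sqrt(<u_j, u_j>) where u_j is the displayed integer vector. Then <v, e_j> = <v, u_j> / sqrt(<u_j, u_j>), so |<v, e_j>|^2 = <v, u_j>^2 / <u_j, u_j>.
Coefficients: <v, e_1> = 5/sqrt(5), <v, e_2> = -5/sqrt(70).
Square and sum: Σ |<v, e_j>|^2 = 75/14.
Compute ||v||^2 = v·v = 14.
Deficit = 14 − 75/14 = 121/14 ≥ 0, confirming Bessel's inequality. (The deficit equals ||v − Σ <v,e_j> e_j||^2, the squared distance from v to span{e_j}.)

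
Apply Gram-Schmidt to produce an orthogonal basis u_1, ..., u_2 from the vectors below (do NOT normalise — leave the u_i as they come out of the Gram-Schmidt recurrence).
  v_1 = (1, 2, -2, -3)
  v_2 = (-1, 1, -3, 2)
Orthogonal basis:
  u_1 = (1, 2, -2, -3)
  u_2 = (-19/18, 8/9, -26/9, 13/6)

Apply the Gram-Schmidt recurrence
  u_1 = v_1
  u_i = v_i − Σ_{j<i} ((v_i · u_j) / (u_j · u_j)) · u_j.

Step by step this gives:
  u_1 = (1, 2, -2, -3)
  u_2 = (-19/18, 8/9, -26/9, 13/6)

Orthogonality check:
  u_2 · u_1 = 0 (should be 0)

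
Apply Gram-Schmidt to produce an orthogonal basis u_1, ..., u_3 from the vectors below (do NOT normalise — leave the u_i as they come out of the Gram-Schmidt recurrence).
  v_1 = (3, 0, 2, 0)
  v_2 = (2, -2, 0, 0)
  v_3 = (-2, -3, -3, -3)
Orthogonal basis:
  u_1 = (3, 0, 2, 0)
  u_2 = (8/13, -2, -12/13, 0)
  u_3 = (-2/17, -2/17, 3/17, -3)

Apply the Gram-Schmidt recurrence
  u_1 = v_1
  u_i = v_i − Σ_{j<i} ((v_i · u_j) / (u_j · u_j)) · u_j.

Step by step this gives:
  u_1 = (3, 0, 2, 0)
  u_2 = (8/13, -2, -12/13, 0)
  u_3 = (-2/17, -2/17, 3/17, -3)

Orthogonality check:
  u_2 · u_1 = 0 (should be 0)
  u_3 · u_1 = 0 (should be 0)
  u_3 · u_2 = 0 (should be 0)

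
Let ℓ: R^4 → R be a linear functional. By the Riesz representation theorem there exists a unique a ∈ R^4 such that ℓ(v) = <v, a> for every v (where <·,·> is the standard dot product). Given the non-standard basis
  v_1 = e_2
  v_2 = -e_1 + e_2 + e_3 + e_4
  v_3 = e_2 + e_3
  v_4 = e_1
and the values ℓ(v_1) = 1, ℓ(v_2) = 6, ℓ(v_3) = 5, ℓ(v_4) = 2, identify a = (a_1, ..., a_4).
a = (2, 1, 4, 3)

Write a = (a_1, ..., a_4) in the standard basis. For each basis vector v_i, ℓ(v_i) = <v_i, a> is a linear equation in the a_j's. Collect the n equations into a matrix system V a = ℓ, where row i of V is v_i (expressed in the standard basis). Since V is invertible (lower-triangular with 1s on the diagonal, up to permutation), solve by back-substitution:
  V =
[[0, 1, 0, 0],
 [-1, 1, 1, 1],
 [0, 1, 1, 0],
 [1, 0, 0, 0]]
  V a = (1, 6, 5, 2)
Solving gives a = (2, 1, 4, 3).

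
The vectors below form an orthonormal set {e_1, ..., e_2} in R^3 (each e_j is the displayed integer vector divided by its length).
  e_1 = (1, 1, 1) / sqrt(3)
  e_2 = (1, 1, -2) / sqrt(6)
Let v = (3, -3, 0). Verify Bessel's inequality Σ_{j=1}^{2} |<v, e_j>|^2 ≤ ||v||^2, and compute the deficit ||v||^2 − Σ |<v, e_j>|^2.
Σ |<v, e_j>|^2 = 0; ||v||^2 = 18; deficit = 18

Write each e_j = u_j / sqrt(<u_j, u_j>) where u_j is the displayed integer vector. Then <v, e_j> = <v, u_j> / sqrt(<u_j, u_j>), so |<v, e_j>|^2 = <v, u_j>^2 / <u_j, u_j>.
Coefficients: <v, e_1> = 0/sqrt(3), <v, e_2> = 0/sqrt(6).
Square and sum: Σ |<v, e_j>|^2 = 0.
Compute ||v||^2 = v·v = 18.
Deficit = 18 − 0 = 18 ≥ 0, confirming Bessel's inequality. (The deficit equals ||v − Σ <v,e_j> e_j||^2, the squared distance from v to span{e_j}.)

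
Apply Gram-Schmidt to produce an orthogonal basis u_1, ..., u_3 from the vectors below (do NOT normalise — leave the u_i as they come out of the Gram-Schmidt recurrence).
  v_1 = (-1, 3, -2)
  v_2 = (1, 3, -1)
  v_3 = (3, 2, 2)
Orthogonal basis:
  u_1 = (-1, 3, -2)
  u_2 = (12/7, 6/7, 3/7)
  u_3 = (-1/2, 1/2, 1)

Apply the Gram-Schmidt recurrence
  u_1 = v_1
  u_i = v_i − Σ_{j<i} ((v_i · u_j) / (u_j · u_j)) · u_j.

Step by step this gives:
  u_1 = (-1, 3, -2)
  u_2 = (12/7, 6/7, 3/7)
  u_3 = (-1/2, 1/2, 1)

Orthogonality check:
  u_2 · u_1 = 0 (should be 0)
  u_3 · u_1 = 0 (should be 0)
  u_3 · u_2 = 0 (should be 0)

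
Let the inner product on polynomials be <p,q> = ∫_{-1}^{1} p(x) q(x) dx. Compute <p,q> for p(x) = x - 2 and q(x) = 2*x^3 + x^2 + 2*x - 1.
<p,q> = 24/5

Expand the product: p(x)·q(x) = 2*x^4 - 3*x^3 - 5*x + 2.
∫_{-1}^{1} of each monomial x^k gives [2/(k+1) if k even, 0 if k odd]. Integrating term-by-term (or equivalently evaluating the antiderivative F(x) = 2*x^5/5 - 3*x^4/4 - 5*x^2/2 + 2*x at the endpoints):
  F(1) − F(−1) = -17/20 − (-113/20) = 24/5.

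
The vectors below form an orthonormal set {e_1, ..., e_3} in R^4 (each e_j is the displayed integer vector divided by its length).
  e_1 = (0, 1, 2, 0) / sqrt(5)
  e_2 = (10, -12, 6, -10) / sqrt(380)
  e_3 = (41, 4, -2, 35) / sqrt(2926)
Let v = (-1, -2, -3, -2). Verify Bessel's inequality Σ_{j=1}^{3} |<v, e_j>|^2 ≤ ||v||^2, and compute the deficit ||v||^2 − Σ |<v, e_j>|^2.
Σ |<v, e_j>|^2 = 2747/154; ||v||^2 = 18; deficit = 25/154

Write each e_j = u_j / sqrt(<u_j, u_j>) where u_j is the displayed integer vector. Then <v, e_j> = <v, u_j> / sqrt(<u_j, u_j>), so |<v, e_j>|^2 = <v, u_j>^2 / <u_j, u_j>.
Coefficients: <v, e_1> = -8/sqrt(5), <v, e_2> = 16/sqrt(380), <v, e_3> = -113/sqrt(2926).
Square and sum: Σ |<v, e_j>|^2 = 2747/154.
Compute ||v||^2 = v·v = 18.
Deficit = 18 − 2747/154 = 25/154 ≥ 0, confirming Bessel's inequality. (The deficit equals ||v − Σ <v,e_j> e_j||^2, the squared distance from v to span{e_j}.)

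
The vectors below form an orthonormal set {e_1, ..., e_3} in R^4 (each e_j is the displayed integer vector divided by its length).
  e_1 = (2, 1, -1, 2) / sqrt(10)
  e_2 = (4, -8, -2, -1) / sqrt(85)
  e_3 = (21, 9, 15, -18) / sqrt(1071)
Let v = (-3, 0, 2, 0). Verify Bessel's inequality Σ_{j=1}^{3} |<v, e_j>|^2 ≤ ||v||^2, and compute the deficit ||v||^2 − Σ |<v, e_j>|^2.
Σ |<v, e_j>|^2 = 73/7; ||v||^2 = 13; deficit = 18/7

Write each e_j = u_j / sqrt(<u_j, u_j>) where u_j is the displayed integer vector. Then <v, e_j> = <v, u_j> / sqrt(<u_j, u_j>), so |<v, e_j>|^2 = <v, u_j>^2 / <u_j, u_j>.
Coefficients: <v, e_1> = -8/sqrt(10), <v, e_2> = -16/sqrt(85), <v, e_3> = -33/sqrt(1071).
Square and sum: Σ |<v, e_j>|^2 = 73/7.
Compute ||v||^2 = v·v = 13.
Deficit = 13 − 73/7 = 18/7 ≥ 0, confirming Bessel's inequality. (The deficit equals ||v − Σ <v,e_j> e_j||^2, the squared distance from v to span{e_j}.)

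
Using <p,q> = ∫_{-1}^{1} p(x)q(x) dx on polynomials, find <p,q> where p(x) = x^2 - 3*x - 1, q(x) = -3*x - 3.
<p,q> = 10

Expand the product: p(x)·q(x) = -3*x^3 + 6*x^2 + 12*x + 3.
∫_{-1}^{1} of each monomial x^k gives [2/(k+1) if k even, 0 if k odd]. Integrating term-by-term (or equivalently evaluating the antiderivative F(x) = -3*x^4/4 + 2*x^3 + 6*x^2 + 3*x at the endpoints):
  F(1) − F(−1) = 41/4 − (1/4) = 10.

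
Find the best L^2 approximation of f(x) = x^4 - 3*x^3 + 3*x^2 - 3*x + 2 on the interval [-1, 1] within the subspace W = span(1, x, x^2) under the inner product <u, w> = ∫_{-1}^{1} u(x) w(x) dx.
g(x) = 27*x^2/7 - 24*x/5 + 67/35

The best approximation g ∈ W is the orthogonal projection of f onto W. Writing g = a_0 + a_1 x + a_2 x^2, the coefficients solve the normal equations G · a = b where
  G_{ij} = <φ_i, φ_j> and b_i = <f, φ_i>, with φ_0 = 1, φ_1 = x, φ_2 = x^2.
G =
  [2, 0, 2/3]
  [0, 2/3, 0]
  [2/3, 0, 2/5],
b = (32/5, -16/5, 296/105).
Solving gives a_0 = 67/35, a_1 = -24/5, a_2 = 27/7, so
  g(x) = 27*x^2/7 - 24*x/5 + 67/35.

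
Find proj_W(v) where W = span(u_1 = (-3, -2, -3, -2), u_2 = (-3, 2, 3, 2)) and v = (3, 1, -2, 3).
proj_W(v) = (3, 4/17, 6/17, 4/17)

Set up U = [u_1 | ... | u_2] ∈ R^(4×2). The projector onto W = col(U) is P = U (U^T U)^(-1) U^T.
Compute U^T U =
  [26, -8]
  [-8, 26],
and U^T v = (-11, -7).
Solve U^T U · c = U^T v for the coefficients: c = (-19/34, -15/34). The projection is proj_W(v) = U c.
Check: (v - proj_W(v)) · u_1 = 0  (should be 0).
Check: (v - proj_W(v)) · u_2 = 0  (should be 0).
Result: proj_W(v) = (3, 4/17, 6/17, 4/17).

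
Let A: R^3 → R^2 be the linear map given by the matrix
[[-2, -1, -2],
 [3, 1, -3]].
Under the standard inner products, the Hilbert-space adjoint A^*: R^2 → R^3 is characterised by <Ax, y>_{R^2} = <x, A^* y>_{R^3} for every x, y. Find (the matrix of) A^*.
A^* = A^T =
[[-2, 3],
 [-1, 1],
 [-2, -3]]

For real matrices with standard dot products, the defining identity <Ax, y> = <x, A^* y> gives (Ax)^T y = x^T (A^*) y, i.e. x^T A^T y = x^T (A^*) y. Since this holds for all x, y, we must have A^* = A^T. Therefore
A^* =
[[-2, 3],
 [-1, 1],
 [-2, -3]].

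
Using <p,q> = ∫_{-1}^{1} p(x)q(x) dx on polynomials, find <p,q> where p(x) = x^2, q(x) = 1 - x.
<p,q> = 2/3

Expand the product: p(x)·q(x) = -x^3 + x^2.
∫_{-1}^{1} of each monomial x^k gives [2/(k+1) if k even, 0 if k odd]. Integrating term-by-term (or equivalently evaluating the antiderivative F(x) = -x^4/4 + x^3/3 at the endpoints):
  F(1) − F(−1) = 1/12 − (-7/12) = 2/3.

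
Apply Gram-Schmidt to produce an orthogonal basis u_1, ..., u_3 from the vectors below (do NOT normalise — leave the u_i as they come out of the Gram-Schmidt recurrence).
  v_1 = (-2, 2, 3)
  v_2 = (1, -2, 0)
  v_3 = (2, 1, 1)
Orthogonal basis:
  u_1 = (-2, 2, 3)
  u_2 = (5/17, -22/17, 18/17)
  u_3 = (102/49, 51/49, 34/49)

Apply the Gram-Schmidt recurrence
  u_1 = v_1
  u_i = v_i − Σ_{j<i} ((v_i · u_j) / (u_j · u_j)) · u_j.

Step by step this gives:
  u_1 = (-2, 2, 3)
  u_2 = (5/17, -22/17, 18/17)
  u_3 = (102/49, 51/49, 34/49)

Orthogonality check:
  u_2 · u_1 = 0 (should be 0)
  u_3 · u_1 = 0 (should be 0)
  u_3 · u_2 = 0 (should be 0)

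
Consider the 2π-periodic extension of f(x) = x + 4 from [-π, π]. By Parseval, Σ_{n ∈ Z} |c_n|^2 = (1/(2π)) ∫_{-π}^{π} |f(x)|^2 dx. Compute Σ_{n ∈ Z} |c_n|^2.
Σ |c_n|^2 = π^2/3 + 16

Expand and integrate term by term over [-π, π]:
  ∫ (x)^2 dx = 1·(2π^3/3); ∫ 2·1·(4)·x dx = 0 (odd integrand); ∫ 4^2 dx = 16·2π.
So (1/(2π)) ∫_{-π}^{π} (x + 4)^2 dx = 1π^2/3 + 16 = π^2/3 + 16.
Parseval ⇒ Σ |c_n|^2 = π^2/3 + 16.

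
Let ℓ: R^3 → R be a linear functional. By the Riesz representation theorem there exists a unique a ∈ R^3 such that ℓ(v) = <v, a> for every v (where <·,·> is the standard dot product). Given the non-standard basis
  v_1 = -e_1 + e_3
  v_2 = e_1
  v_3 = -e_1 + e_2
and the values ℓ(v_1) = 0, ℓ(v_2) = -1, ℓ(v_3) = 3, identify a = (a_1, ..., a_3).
a = (-1, 2, -1)

Write a = (a_1, ..., a_3) in the standard basis. For each basis vector v_i, ℓ(v_i) = <v_i, a> is a linear equation in the a_j's. Collect the n equations into a matrix system V a = ℓ, where row i of V is v_i (expressed in the standard basis). Since V is invertible (lower-triangular with 1s on the diagonal, up to permutation), solve by back-substitution:
  V =
[[-1, 0, 1],
 [1, 0, 0],
 [-1, 1, 0]]
  V a = (0, -1, 3)
Solving gives a = (-1, 2, -1).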